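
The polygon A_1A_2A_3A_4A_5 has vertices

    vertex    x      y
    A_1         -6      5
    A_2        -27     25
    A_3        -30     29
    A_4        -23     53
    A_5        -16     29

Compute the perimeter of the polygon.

110

|A_1A_2| = √((-21)² + (20)²) = √841 = 29
|A_2A_3| = √((-3)² + (4)²) = √25 = 5
|A_3A_4| = √((7)² + (24)²) = √625 = 25
|A_4A_5| = √((7)² + (-24)²) = √625 = 25
|A_5A_1| = √((10)² + (-24)²) = √676 = 26
Perimeter = 29 + 5 + 25 + 25 + 26 = 110.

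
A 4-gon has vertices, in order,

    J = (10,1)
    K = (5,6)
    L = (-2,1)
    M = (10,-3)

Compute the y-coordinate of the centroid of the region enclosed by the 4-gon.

4/3

Apply the shoelace formula. First the cross-terms c_i = x_i·y_{i+1} − x_{i+1}·y_i:
  55, 17, -4, 40  ⇒  2A = 108, A = 54.
Then Σ (y_i + y_{i+1})·c_i = 432, so ȳ = 432 / (6·54) = 4/3.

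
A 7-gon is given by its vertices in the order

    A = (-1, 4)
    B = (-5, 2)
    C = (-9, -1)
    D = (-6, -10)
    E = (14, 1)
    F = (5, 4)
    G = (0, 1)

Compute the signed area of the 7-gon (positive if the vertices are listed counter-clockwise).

158

Apply Gauss's area formula: 2A = Σ (x_i·y_{i+1} − x_{i+1}·y_i), indices taken mod 7.
A→B: (-1)(2) − (-5)(4) = 18
B→C: (-5)(-1) − (-9)(2) = 23
C→D: (-9)(-10) − (-6)(-1) = 84
D→E: (-6)(1) − (14)(-10) = 134
E→F: (14)(4) − (5)(1) = 51
F→G: (5)(1) − (0)(4) = 5
G→A: (0)(4) − (-1)(1) = 1
Σ = 316
Signed area = Σ/2 = 158 (positive ⇒ counter-clockwise traversal).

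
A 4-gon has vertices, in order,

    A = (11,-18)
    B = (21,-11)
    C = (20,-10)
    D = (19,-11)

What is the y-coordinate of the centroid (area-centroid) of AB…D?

-13

Apply the surveyor's formula. First the cross-terms c_i = x_i·y_{i+1} − x_{i+1}·y_i:
  257, 10, -30, -221  ⇒  2A = 16, A = 8.
Then Σ (y_i + y_{i+1})·c_i = -624, so ȳ = -624 / (6·8) = -13.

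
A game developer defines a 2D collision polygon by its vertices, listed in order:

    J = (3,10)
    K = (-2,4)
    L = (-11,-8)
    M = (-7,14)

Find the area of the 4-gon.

115

Apply the surveyor's formula: 2A = Σ (x_i·y_{i+1} − x_{i+1}·y_i), indices taken mod 4.
J→K: (3)(4) − (-2)(10) = 32
K→L: (-2)(-8) − (-11)(4) = 60
L→M: (-11)(14) − (-7)(-8) = -210
M→J: (-7)(10) − (3)(14) = -112
Σ = -230
Area = |Σ|/2 = 115.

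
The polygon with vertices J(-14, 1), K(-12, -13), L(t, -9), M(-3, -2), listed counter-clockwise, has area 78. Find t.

-8

The doubled signed area Σ (x_i y_{i+1} − x_{i+1} y_i) is linear in t.
With t=0 it equals 244; the coefficient of t is 11 (from the two edges through L).
So 11·t + 244 = 2·78 = 156 ⇒ t = -8.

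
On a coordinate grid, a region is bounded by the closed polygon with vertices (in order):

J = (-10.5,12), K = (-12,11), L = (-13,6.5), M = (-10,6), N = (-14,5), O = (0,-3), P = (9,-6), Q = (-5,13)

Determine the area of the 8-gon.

Apply the surveyor's formula: 2A = Σ (x_i·y_{i+1} − x_{i+1}·y_i), indices taken mod 8.
Σ = (28.5) + (65) + (-13) + (34) + (42) + (27) + (87) + (76.5) = 347
Area = |Σ|/2 = 173.5.

173.5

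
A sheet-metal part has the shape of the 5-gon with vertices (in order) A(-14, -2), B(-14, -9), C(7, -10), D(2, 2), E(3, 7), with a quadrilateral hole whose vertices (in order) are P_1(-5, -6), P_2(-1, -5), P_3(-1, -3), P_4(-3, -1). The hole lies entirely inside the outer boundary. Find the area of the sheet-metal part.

Outer boundary:
Apply Gauss's area formula: 2A = Σ (x_i·y_{i+1} − x_{i+1}·y_i), indices taken mod 5.
Σ = (98) + (203) + (34) + (8) + (92) = 435
Area = |Σ|/2 = 217.5.
Hole:
Apply the surveyor's formula: 2A = Σ (x_i·y_{i+1} − x_{i+1}·y_i), indices taken mod 4.
P_1→P_2: (-5)(-5) − (-1)(-6) = 19
P_2→P_3: (-1)(-3) − (-1)(-5) = -2
P_3→P_4: (-1)(-1) − (-3)(-3) = -8
P_4→P_1: (-3)(-6) − (-5)(-1) = 13
Σ = 22
Area = |Σ|/2 = 11.
Net area = 217.5 − 11 = 206.5.

206.5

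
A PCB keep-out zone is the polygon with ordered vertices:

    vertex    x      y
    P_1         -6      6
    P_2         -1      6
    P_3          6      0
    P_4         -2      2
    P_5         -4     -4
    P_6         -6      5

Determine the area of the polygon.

44

Apply the shoelace formula: 2A = Σ (x_i·y_{i+1} − x_{i+1}·y_i), indices taken mod 6.
Σ = (-30) + (-36) + (12) + (16) + (-44) + (-6) = -88
Area = |Σ|/2 = 44.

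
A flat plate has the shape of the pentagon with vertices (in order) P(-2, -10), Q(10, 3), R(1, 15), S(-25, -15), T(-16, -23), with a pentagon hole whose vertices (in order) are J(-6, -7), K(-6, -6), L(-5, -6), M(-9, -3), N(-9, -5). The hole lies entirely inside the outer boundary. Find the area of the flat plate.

519

Outer boundary:
Apply the shoelace (surveyor's) formula: 2A = Σ (x_i·y_{i+1} − x_{i+1}·y_i), indices taken mod 5.
Σ = (94) + (147) + (360) + (335) + (114) = 1050
Area = |Σ|/2 = 525.
Hole:
Apply Gauss's area formula: 2A = Σ (x_i·y_{i+1} − x_{i+1}·y_i), indices taken mod 5.
Σ = (-6) + (6) + (-39) + (18) + (33) = 12
Area = |Σ|/2 = 6.
Net area = 525 − 6 = 519.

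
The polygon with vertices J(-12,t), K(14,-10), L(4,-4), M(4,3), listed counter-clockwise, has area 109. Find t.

-5

The doubled signed area Σ (x_i y_{i+1} − x_{i+1} y_i) is linear in t.
With t=0 it equals 168; the coefficient of t is -10 (from the two edges through J).
So -10·t + 168 = 2·109 = 218 ⇒ t = -5.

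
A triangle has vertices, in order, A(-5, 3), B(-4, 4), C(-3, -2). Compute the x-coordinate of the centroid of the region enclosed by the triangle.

Apply the surveyor's formula. First the cross-terms c_i = x_i·y_{i+1} − x_{i+1}·y_i:
  -8, 20, -19  ⇒  2A = -7, A = -3.5.
Then Σ (x_i + x_{i+1})·c_i = 84, so x̄ = 84 / (6·(-3.5)) = -4.

-4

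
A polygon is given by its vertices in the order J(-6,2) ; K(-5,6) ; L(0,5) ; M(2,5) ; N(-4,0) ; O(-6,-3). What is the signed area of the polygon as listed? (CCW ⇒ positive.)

Σ = (-26) + (-25) + (-10) + (20) + (12) + (-30) = -59
Signed area = Σ/2 = -29.5 (negative ⇒ clockwise traversal).

-29.5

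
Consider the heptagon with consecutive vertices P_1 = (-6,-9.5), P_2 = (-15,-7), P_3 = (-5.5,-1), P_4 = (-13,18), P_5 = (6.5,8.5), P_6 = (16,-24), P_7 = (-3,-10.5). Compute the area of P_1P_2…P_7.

515

Apply the shoelace (surveyor's) formula: 2A = Σ (x_i·y_{i+1} − x_{i+1}·y_i), indices taken mod 7.
Cross-terms: -100.5, -23.5, -112, -227.5, -292, -240, -34.5  ⇒  Σ = -1030
Area = |Σ|/2 = 515.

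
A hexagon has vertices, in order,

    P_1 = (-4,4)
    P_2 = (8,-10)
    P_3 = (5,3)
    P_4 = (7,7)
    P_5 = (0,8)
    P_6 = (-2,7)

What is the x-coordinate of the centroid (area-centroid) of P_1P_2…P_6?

701/282

Apply the shoelace formula. First the cross-terms c_i = x_i·y_{i+1} − x_{i+1}·y_i:
  8, 74, 14, 56, 16, 20  ⇒  2A = 188, A = 94.
Then Σ (x_i + x_{i+1})·c_i = 1402, so x̄ = 1402 / (6·94) = 701/282.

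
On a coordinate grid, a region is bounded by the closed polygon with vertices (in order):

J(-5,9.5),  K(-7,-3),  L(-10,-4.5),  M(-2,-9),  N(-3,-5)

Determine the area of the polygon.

Apply Gauss's area formula: 2A = Σ (x_i·y_{i+1} − x_{i+1}·y_i), indices taken mod 5.
Σ = (81.5) + (1.5) + (81) + (-17) + (-53.5) = 93.5
Area = |Σ|/2 = 46.75.

46.75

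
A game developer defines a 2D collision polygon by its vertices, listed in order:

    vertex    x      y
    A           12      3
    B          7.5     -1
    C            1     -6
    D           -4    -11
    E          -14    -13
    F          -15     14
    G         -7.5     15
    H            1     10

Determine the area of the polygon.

466.75

Apply the shoelace formula: 2A = Σ (x_i·y_{i+1} − x_{i+1}·y_i), indices taken mod 8.
Cross-terms: -34.5, -44, -35, -102, -391, -120, -90, -117  ⇒  Σ = -933.5
Area = |Σ|/2 = 466.75.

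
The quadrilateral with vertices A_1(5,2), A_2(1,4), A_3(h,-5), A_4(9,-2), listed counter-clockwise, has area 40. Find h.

1

Write out the shoelace sum; only the two edges meeting at A_3 involve h:
2·Area = [(1·(-5) − h·4) + (h·(-2) − 9·(-5))] + 46
       = -6·h + 86 = 80
⇒ h = 1.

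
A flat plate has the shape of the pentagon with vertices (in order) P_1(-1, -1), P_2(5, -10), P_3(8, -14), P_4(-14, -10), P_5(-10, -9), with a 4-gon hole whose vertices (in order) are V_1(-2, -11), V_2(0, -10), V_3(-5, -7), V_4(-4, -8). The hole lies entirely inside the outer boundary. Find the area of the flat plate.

107

Outer boundary:
Σ = (15) + (10) + (-276) + (26) + (1) = -224
Area = |Σ|/2 = 112.
Hole:
Cross-terms: 20, -50, 12, 28  ⇒  Σ = 10
Area = |Σ|/2 = 5.
Net area = 112 − 5 = 107.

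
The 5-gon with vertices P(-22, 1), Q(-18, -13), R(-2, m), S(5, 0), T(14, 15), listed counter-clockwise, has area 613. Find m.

-23

The doubled signed area Σ (x_i y_{i+1} − x_{i+1} y_i) is linear in m.
With m=0 it equals 697; the coefficient of m is -23 (from the two edges through R).
So -23·m + 697 = 2·613 = 1226 ⇒ m = -23.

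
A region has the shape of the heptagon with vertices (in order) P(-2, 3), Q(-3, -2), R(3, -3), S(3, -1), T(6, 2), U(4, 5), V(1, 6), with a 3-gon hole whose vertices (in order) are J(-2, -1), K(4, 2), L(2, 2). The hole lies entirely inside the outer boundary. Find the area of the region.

48

Outer boundary:
Σ = (13) + (15) + (6) + (12) + (22) + (19) + (15) = 102
Area = |Σ|/2 = 51.
Hole:
Σ = (0) + (4) + (2) = 6
Area = |Σ|/2 = 3.
Net area = 51 − 3 = 48.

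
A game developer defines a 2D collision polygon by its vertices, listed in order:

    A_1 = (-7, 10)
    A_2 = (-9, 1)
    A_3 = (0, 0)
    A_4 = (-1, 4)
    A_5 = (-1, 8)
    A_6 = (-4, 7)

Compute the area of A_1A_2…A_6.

Apply the shoelace (surveyor's) formula: 2A = Σ (x_i·y_{i+1} − x_{i+1}·y_i), indices taken mod 6.
Σ = (83) + (0) + (0) + (-4) + (25) + (9) = 113
Area = |Σ|/2 = 56.5.

56.5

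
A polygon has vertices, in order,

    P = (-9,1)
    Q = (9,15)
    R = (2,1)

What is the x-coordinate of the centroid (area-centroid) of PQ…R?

2/3

Apply the shoelace formula. First the cross-terms c_i = x_i·y_{i+1} − x_{i+1}·y_i:
  -144, -21, 11  ⇒  2A = -154, A = -77.
Then Σ (x_i + x_{i+1})·c_i = -308, so x̄ = -308 / (6·(-77)) = 2/3.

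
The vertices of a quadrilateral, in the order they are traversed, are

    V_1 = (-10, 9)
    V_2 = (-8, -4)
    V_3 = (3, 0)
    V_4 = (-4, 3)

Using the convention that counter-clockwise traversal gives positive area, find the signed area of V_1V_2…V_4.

63.5

Apply the surveyor's formula: 2A = Σ (x_i·y_{i+1} − x_{i+1}·y_i), indices taken mod 4.
Cross-terms: 112, 12, 9, -6  ⇒  Σ = 127
Signed area = Σ/2 = 63.5 (positive ⇒ counter-clockwise traversal).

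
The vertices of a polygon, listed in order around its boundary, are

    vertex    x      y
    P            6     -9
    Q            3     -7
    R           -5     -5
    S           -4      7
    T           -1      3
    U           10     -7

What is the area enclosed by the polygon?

98

Apply the shoelace (surveyor's) formula: 2A = Σ (x_i·y_{i+1} − x_{i+1}·y_i), indices taken mod 6.
Cross-terms: -15, -50, -55, -5, -23, -48  ⇒  Σ = -196
Area = |Σ|/2 = 98.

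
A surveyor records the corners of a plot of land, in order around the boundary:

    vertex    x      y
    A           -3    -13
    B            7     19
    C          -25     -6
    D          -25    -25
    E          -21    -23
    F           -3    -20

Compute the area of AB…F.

Σ = (34) + (433) + (475) + (50) + (351) + (-21) = 1322
Area = |Σ|/2 = 661.

661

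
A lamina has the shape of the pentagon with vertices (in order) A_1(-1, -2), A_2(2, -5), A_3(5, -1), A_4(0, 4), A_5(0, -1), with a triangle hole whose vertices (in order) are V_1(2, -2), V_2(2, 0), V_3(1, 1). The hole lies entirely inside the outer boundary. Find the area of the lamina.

24.5

Outer boundary:
Apply Gauss's area formula: 2A = Σ (x_i·y_{i+1} − x_{i+1}·y_i), indices taken mod 5.
Σ = (9) + (23) + (20) + (0) + (-1) = 51
Area = |Σ|/2 = 25.5.
Hole:
Apply the surveyor's formula: 2A = Σ (x_i·y_{i+1} − x_{i+1}·y_i), indices taken mod 3.
Σ = (4) + (2) + (-4) = 2
Area = |Σ|/2 = 1.
Net area = 25.5 − 1 = 24.5.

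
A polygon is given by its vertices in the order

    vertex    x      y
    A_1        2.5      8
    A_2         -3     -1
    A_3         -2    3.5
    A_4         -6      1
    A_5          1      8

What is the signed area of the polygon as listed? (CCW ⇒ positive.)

Apply the shoelace formula: 2A = Σ (x_i·y_{i+1} − x_{i+1}·y_i), indices taken mod 5.
A_1→A_2: (2.5)(-1) − (-3)(8) = 21.5
A_2→A_3: (-3)(3.5) − (-2)(-1) = -12.5
A_3→A_4: (-2)(1) − (-6)(3.5) = 19
A_4→A_5: (-6)(8) − (1)(1) = -49
A_5→A_1: (1)(8) − (2.5)(8) = -12
Σ = -33
Signed area = Σ/2 = -16.5 (negative ⇒ clockwise traversal).

-16.5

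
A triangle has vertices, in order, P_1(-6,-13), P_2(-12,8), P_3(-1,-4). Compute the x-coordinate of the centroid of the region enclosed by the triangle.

-19/3

Apply the shoelace (surveyor's) formula. First the cross-terms c_i = x_i·y_{i+1} − x_{i+1}·y_i:
  -204, 56, -11  ⇒  2A = -159, A = -79.5.
Then Σ (x_i + x_{i+1})·c_i = 3021, so x̄ = 3021 / (6·(-79.5)) = -19/3.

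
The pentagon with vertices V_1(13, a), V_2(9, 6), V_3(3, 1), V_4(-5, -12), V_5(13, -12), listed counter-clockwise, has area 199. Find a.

-3

Write out the shoelace sum; only the two edges meeting at V_1 involve a:
2·Area = [(13·a − 13·(-12)) + (13·6 − 9·a)] + 176
       = 4·a + 410 = 398
⇒ a = -3.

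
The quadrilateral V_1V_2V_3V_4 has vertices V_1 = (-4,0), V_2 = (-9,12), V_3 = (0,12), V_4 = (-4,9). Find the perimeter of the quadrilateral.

|V_1V_2| = √((-5)² + (12)²) = √169 = 13
|V_2V_3| = √((9)² + (0)²) = √81 = 9
|V_3V_4| = √((-4)² + (-3)²) = √25 = 5
|V_4V_1| = √((0)² + (-9)²) = √81 = 9
Perimeter = 13 + 9 + 5 + 9 = 36.

36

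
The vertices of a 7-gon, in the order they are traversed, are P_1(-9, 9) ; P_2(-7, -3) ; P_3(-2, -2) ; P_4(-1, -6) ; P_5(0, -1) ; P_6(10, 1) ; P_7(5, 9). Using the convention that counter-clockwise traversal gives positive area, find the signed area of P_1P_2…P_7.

Apply the surveyor's formula: 2A = Σ (x_i·y_{i+1} − x_{i+1}·y_i), indices taken mod 7.
Σ = (90) + (8) + (10) + (1) + (10) + (85) + (126) = 330
Signed area = Σ/2 = 165 (positive ⇒ counter-clockwise traversal).

165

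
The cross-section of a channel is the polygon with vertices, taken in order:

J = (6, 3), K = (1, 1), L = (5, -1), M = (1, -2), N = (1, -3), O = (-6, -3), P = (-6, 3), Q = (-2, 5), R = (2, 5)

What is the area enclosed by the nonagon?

69

Σ = (3) + (-6) + (-9) + (-1) + (-21) + (-36) + (-24) + (-20) + (-24) = -138
Area = |Σ|/2 = 69.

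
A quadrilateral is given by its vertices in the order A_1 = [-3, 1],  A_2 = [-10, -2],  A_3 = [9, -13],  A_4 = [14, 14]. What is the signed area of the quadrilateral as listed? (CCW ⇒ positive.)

264

Apply the shoelace formula: 2A = Σ (x_i·y_{i+1} − x_{i+1}·y_i), indices taken mod 4.
Σ = (16) + (148) + (308) + (56) = 528
Signed area = Σ/2 = 264 (positive ⇒ counter-clockwise traversal).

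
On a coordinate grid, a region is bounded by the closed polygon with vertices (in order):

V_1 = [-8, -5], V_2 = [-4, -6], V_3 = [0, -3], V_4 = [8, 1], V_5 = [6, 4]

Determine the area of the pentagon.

Σ = (28) + (12) + (24) + (26) + (2) = 92
Area = |Σ|/2 = 46.

46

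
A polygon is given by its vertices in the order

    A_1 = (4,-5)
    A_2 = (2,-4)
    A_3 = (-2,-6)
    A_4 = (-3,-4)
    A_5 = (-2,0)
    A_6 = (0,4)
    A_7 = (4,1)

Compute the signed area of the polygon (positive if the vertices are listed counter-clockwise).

-46

Σ = (-6) + (-20) + (-10) + (-8) + (-8) + (-16) + (-24) = -92
Signed area = Σ/2 = -46 (negative ⇒ clockwise traversal).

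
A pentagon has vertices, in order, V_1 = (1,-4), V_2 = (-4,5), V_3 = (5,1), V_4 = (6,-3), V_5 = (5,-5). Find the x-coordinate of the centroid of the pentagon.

Apply the shoelace formula. First the cross-terms c_i = x_i·y_{i+1} − x_{i+1}·y_i:
  -11, -29, -21, -15, -15  ⇒  2A = -91, A = -45.5.
Then Σ (x_i + x_{i+1})·c_i = -482, so x̄ = -482 / (6·(-45.5)) = 482/273.

482/273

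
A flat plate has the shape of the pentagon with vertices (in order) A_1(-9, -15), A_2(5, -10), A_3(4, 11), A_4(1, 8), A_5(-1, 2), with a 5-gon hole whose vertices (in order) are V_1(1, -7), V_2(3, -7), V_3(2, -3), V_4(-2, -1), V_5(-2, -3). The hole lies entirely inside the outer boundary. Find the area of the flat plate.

146

Outer boundary:
Apply the surveyor's formula: 2A = Σ (x_i·y_{i+1} − x_{i+1}·y_i), indices taken mod 5.
Σ = (165) + (95) + (21) + (10) + (33) = 324
Area = |Σ|/2 = 162.
Hole:
Σ = (14) + (5) + (-8) + (4) + (17) = 32
Area = |Σ|/2 = 16.
Net area = 162 − 16 = 146.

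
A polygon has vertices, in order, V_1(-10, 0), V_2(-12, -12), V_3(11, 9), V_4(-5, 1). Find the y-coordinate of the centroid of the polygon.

-157/105

Apply the surveyor's formula. First the cross-terms c_i = x_i·y_{i+1} − x_{i+1}·y_i:
  120, 24, 56, 10  ⇒  2A = 210, A = 105.
Then Σ (y_i + y_{i+1})·c_i = -942, so ȳ = -942 / (6·105) = -157/105.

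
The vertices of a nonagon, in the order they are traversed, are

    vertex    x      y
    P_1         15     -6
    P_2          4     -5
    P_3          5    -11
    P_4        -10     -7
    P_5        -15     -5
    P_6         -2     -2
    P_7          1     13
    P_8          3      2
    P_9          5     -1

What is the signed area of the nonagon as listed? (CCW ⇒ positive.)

Apply Gauss's area formula: 2A = Σ (x_i·y_{i+1} − x_{i+1}·y_i), indices taken mod 9.
P_1→P_2: (15)(-5) − (4)(-6) = -51
P_2→P_3: (4)(-11) − (5)(-5) = -19
P_3→P_4: (5)(-7) − (-10)(-11) = -145
P_4→P_5: (-10)(-5) − (-15)(-7) = -55
P_5→P_6: (-15)(-2) − (-2)(-5) = 20
P_6→P_7: (-2)(13) − (1)(-2) = -24
P_7→P_8: (1)(2) − (3)(13) = -37
P_8→P_9: (3)(-1) − (5)(2) = -13
P_9→P_1: (5)(-6) − (15)(-1) = -15
Σ = -339
Signed area = Σ/2 = -169.5 (negative ⇒ clockwise traversal).

-169.5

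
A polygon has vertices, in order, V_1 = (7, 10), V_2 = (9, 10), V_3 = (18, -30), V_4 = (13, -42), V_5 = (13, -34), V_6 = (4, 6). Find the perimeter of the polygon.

|V_1V_2| = √((2)² + (0)²) = √4 = 2
|V_2V_3| = √((9)² + (-40)²) = √1681 = 41
|V_3V_4| = √((-5)² + (-12)²) = √169 = 13
|V_4V_5| = √((0)² + (8)²) = √64 = 8
|V_5V_6| = √((-9)² + (40)²) = √1681 = 41
|V_6V_1| = √((3)² + (4)²) = √25 = 5
Perimeter = 2 + 41 + 13 + 8 + 41 + 5 = 110.

110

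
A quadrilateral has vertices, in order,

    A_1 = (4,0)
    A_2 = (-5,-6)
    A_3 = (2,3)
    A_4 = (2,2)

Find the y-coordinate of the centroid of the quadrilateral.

-127/111

Apply Gauss's area formula. First the cross-terms c_i = x_i·y_{i+1} − x_{i+1}·y_i:
  -24, -3, -2, -8  ⇒  2A = -37, A = -18.5.
Then Σ (y_i + y_{i+1})·c_i = 127, so ȳ = 127 / (6·(-18.5)) = -127/111.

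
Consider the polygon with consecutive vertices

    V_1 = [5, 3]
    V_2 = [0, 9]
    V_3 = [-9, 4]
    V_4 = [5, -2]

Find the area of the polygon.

74.5

Cross-terms: 45, 81, -2, 25  ⇒  Σ = 149
Area = |Σ|/2 = 74.5.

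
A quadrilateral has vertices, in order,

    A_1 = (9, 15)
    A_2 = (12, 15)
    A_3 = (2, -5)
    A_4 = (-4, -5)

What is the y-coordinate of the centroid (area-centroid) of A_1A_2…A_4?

35/9

Apply the shoelace formula. First the cross-terms c_i = x_i·y_{i+1} − x_{i+1}·y_i:
  -45, -90, -30, -15  ⇒  2A = -180, A = -90.
Then Σ (y_i + y_{i+1})·c_i = -2100, so ȳ = -2100 / (6·(-90)) = 35/9.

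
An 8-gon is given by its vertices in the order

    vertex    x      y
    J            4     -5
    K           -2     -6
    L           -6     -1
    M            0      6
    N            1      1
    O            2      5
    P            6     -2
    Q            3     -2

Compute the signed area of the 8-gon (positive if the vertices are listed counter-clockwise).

Apply Gauss's area formula: 2A = Σ (x_i·y_{i+1} − x_{i+1}·y_i), indices taken mod 8.
J→K: (4)(-6) − (-2)(-5) = -34
K→L: (-2)(-1) − (-6)(-6) = -34
L→M: (-6)(6) − (0)(-1) = -36
M→N: (0)(1) − (1)(6) = -6
N→O: (1)(5) − (2)(1) = 3
O→P: (2)(-2) − (6)(5) = -34
P→Q: (6)(-2) − (3)(-2) = -6
Q→J: (3)(-5) − (4)(-2) = -7
Σ = -154
Signed area = Σ/2 = -77 (negative ⇒ clockwise traversal).

-77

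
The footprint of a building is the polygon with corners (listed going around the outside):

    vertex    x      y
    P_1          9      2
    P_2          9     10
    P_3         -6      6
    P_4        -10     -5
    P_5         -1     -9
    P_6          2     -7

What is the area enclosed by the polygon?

Σ = (72) + (114) + (90) + (85) + (25) + (67) = 453
Area = |Σ|/2 = 226.5.

226.5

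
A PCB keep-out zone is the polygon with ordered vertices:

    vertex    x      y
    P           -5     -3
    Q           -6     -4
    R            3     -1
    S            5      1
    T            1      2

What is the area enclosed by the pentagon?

22

Apply the surveyor's formula: 2A = Σ (x_i·y_{i+1} − x_{i+1}·y_i), indices taken mod 5.
Cross-terms: 2, 18, 8, 9, 7  ⇒  Σ = 44
Area = |Σ|/2 = 22.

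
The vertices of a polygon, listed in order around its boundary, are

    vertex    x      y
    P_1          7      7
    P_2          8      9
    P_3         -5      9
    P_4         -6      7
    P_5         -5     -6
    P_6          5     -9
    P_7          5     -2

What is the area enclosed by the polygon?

Apply the shoelace formula: 2A = Σ (x_i·y_{i+1} − x_{i+1}·y_i), indices taken mod 7.
Cross-terms: 7, 117, 19, 71, 75, 35, 49  ⇒  Σ = 373
Area = |Σ|/2 = 186.5.

186.5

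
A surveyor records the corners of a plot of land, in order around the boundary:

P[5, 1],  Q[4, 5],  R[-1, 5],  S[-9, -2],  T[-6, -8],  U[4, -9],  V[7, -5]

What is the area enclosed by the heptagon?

Apply Gauss's area formula: 2A = Σ (x_i·y_{i+1} − x_{i+1}·y_i), indices taken mod 7.
Cross-terms: 21, 25, 47, 60, 86, 43, 32  ⇒  Σ = 314
Area = |Σ|/2 = 157.

157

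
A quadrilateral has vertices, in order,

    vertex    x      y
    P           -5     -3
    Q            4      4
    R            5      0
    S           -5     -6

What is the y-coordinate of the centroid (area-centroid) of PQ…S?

Apply the surveyor's formula. First the cross-terms c_i = x_i·y_{i+1} − x_{i+1}·y_i:
  -8, -20, -30, -15  ⇒  2A = -73, A = -36.5.
Then Σ (y_i + y_{i+1})·c_i = 227, so ȳ = 227 / (6·(-36.5)) = -227/219.

-227/219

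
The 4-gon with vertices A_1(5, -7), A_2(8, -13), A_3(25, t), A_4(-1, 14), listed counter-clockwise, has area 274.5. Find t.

-6

The doubled signed area Σ (x_i y_{i+1} − x_{i+1} y_i) is linear in t.
With t=0 it equals 603; the coefficient of t is 9 (from the two edges through A_3).
So 9·t + 603 = 2·274.5 = 549 ⇒ t = -6.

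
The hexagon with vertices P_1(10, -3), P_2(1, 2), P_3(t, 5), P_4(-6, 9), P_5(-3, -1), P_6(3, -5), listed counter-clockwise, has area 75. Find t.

0

Write out the shoelace sum; only the two edges meeting at P_3 involve t:
2·Area = [(1·5 − t·2) + (t·9 − (-6)·5)] + 115
       = 7·t + 150 = 150
⇒ t = 0.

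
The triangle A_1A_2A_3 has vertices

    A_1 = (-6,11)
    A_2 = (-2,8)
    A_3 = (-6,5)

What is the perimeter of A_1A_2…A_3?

16

|A_1A_2| = √((4)² + (-3)²) = √25 = 5
|A_2A_3| = √((-4)² + (-3)²) = √25 = 5
|A_3A_1| = √((0)² + (6)²) = √36 = 6
Perimeter = 5 + 5 + 6 = 16.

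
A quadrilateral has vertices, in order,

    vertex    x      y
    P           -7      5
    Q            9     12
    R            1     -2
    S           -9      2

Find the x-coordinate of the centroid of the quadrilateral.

-11/103

Apply the shoelace (surveyor's) formula. First the cross-terms c_i = x_i·y_{i+1} − x_{i+1}·y_i:
  -129, -30, -16, -31  ⇒  2A = -206, A = -103.
Then Σ (x_i + x_{i+1})·c_i = 66, so x̄ = 66 / (6·(-103)) = -11/103.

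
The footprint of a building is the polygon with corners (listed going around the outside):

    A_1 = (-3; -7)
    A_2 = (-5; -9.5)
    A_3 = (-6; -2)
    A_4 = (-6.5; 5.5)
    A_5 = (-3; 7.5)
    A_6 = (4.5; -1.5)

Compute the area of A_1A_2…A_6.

98.5

Cross-terms: -6.5, -47, -46, -32.25, -29.25, -36  ⇒  Σ = -197
Area = |Σ|/2 = 98.5.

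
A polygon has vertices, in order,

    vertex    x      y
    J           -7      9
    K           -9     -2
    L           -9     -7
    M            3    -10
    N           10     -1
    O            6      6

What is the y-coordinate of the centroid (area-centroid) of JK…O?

-154/255

Apply Gauss's area formula. First the cross-terms c_i = x_i·y_{i+1} − x_{i+1}·y_i:
  95, 45, 111, 97, 66, 96  ⇒  2A = 510, A = 255.
Then Σ (y_i + y_{i+1})·c_i = -924, so ȳ = -924 / (6·255) = -154/255.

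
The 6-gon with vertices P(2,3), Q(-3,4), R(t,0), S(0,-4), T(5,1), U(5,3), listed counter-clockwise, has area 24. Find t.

1

The doubled signed area Σ (x_i y_{i+1} − x_{i+1} y_i) is linear in t.
With t=0 it equals 56; the coefficient of t is -8 (from the two edges through R).
So -8·t + 56 = 2·24 = 48 ⇒ t = 1.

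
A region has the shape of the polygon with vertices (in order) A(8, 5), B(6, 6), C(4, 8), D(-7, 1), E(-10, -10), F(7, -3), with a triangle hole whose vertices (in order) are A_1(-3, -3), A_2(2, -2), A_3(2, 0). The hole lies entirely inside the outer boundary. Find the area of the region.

Outer boundary:
Apply the surveyor's formula: 2A = Σ (x_i·y_{i+1} − x_{i+1}·y_i), indices taken mod 6.
Cross-terms: 18, 24, 60, 80, 100, 59  ⇒  Σ = 341
Area = |Σ|/2 = 170.5.
Hole:
Cross-terms: 12, 4, -6  ⇒  Σ = 10
Area = |Σ|/2 = 5.
Net area = 170.5 − 5 = 165.5.

165.5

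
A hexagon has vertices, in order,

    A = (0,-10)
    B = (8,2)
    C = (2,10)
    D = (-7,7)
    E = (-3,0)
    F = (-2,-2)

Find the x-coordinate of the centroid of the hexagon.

Apply the shoelace (surveyor's) formula. First the cross-terms c_i = x_i·y_{i+1} − x_{i+1}·y_i:
  80, 76, 84, 21, 6, 20  ⇒  2A = 287, A = 143.5.
Then Σ (x_i + x_{i+1})·c_i = 700, so x̄ = 700 / (6·143.5) = 100/123.

100/123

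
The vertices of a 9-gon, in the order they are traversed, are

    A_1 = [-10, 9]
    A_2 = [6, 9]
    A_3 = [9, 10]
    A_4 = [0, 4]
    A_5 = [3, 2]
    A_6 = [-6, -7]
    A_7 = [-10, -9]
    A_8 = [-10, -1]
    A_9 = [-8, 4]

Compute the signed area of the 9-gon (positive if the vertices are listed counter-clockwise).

-163

Σ = (-144) + (-21) + (36) + (-12) + (-9) + (-16) + (-80) + (-48) + (-32) = -326
Signed area = Σ/2 = -163 (negative ⇒ clockwise traversal).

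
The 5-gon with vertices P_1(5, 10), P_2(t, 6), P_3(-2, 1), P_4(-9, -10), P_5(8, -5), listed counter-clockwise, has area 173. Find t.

Write out the shoelace sum; only the two edges meeting at P_2 involve t:
2·Area = [(5·6 − t·10) + (t·1 − (-2)·6)] + 259
       = -9·t + 301 = 346
⇒ t = -5.

-5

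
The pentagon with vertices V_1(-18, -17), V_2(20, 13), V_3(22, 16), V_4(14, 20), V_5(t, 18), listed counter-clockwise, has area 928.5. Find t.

Write out the shoelace sum; only the two edges meeting at V_5 involve t:
2·Area = [(14·18 − t·20) + (t·(-17) − (-18)·18)] + 356
       = -37·t + 932 = 1857
⇒ t = -25.

-25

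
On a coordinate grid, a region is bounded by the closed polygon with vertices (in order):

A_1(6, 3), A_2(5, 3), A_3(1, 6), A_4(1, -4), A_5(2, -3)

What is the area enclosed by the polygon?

Apply Gauss's area formula: 2A = Σ (x_i·y_{i+1} − x_{i+1}·y_i), indices taken mod 5.
Σ = (3) + (27) + (-10) + (5) + (24) = 49
Area = |Σ|/2 = 24.5.

24.5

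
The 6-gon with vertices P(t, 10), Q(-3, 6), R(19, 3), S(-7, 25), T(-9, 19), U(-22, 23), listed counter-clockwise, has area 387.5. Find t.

The doubled signed area Σ (x_i y_{i+1} − x_{i+1} y_i) is linear in t.
With t=0 it equals 486; the coefficient of t is -17 (from the two edges through P).
So -17·t + 486 = 2·387.5 = 775 ⇒ t = -17.

-17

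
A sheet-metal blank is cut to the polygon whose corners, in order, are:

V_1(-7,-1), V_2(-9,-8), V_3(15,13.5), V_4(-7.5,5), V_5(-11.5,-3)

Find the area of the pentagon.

146.125

Σ = (47) + (-1.5) + (176.25) + (80) + (-9.5) = 292.25
Area = |Σ|/2 = 146.125.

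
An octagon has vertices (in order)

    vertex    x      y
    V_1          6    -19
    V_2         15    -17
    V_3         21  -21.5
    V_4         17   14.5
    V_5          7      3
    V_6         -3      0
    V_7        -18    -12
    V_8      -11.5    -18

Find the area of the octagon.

697.25

Cross-terms: 183, 34.5, 670, -50.5, 9, 36, 186, 326.5  ⇒  Σ = 1394.5
Area = |Σ|/2 = 697.25.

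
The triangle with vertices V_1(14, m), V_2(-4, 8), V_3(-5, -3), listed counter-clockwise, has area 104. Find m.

-2

The doubled signed area Σ (x_i y_{i+1} − x_{i+1} y_i) is linear in m.
With m=0 it equals 206; the coefficient of m is -1 (from the two edges through V_1).
So -1·m + 206 = 2·104 = 208 ⇒ m = -2.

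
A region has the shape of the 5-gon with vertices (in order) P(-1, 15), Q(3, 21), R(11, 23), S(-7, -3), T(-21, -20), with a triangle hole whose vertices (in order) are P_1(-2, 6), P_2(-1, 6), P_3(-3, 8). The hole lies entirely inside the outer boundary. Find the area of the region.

Outer boundary:
Apply the surveyor's formula: 2A = Σ (x_i·y_{i+1} − x_{i+1}·y_i), indices taken mod 5.
Σ = (-66) + (-162) + (128) + (77) + (-335) = -358
Area = |Σ|/2 = 179.
Hole:
Cross-terms: -6, 10, -2  ⇒  Σ = 2
Area = |Σ|/2 = 1.
Net area = 179 − 1 = 178.

178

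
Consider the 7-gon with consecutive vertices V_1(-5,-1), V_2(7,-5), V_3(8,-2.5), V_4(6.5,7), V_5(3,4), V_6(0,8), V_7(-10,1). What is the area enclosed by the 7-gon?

125.375

Apply the shoelace (surveyor's) formula: 2A = Σ (x_i·y_{i+1} − x_{i+1}·y_i), indices taken mod 7.
Cross-terms: 32, 22.5, 72.25, 5, 24, 80, 15  ⇒  Σ = 250.75
Area = |Σ|/2 = 125.375.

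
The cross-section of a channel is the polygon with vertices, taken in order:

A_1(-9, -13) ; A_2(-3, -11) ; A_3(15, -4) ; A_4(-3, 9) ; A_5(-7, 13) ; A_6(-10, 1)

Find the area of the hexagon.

Apply the shoelace (surveyor's) formula: 2A = Σ (x_i·y_{i+1} − x_{i+1}·y_i), indices taken mod 6.
Σ = (60) + (177) + (123) + (24) + (123) + (139) = 646
Area = |Σ|/2 = 323.

323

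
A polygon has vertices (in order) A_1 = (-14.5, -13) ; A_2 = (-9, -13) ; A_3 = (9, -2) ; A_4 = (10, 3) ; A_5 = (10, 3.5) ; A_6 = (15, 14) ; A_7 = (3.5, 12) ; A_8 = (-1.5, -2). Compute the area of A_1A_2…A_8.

Apply the shoelace formula: 2A = Σ (x_i·y_{i+1} − x_{i+1}·y_i), indices taken mod 8.
Cross-terms: 71.5, 135, 47, 5, 87.5, 131, 11, -9.5  ⇒  Σ = 478.5
Area = |Σ|/2 = 239.25.

239.25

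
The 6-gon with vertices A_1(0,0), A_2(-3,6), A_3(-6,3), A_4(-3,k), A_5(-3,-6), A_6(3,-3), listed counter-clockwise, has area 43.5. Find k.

Write out the shoelace sum; only the two edges meeting at A_4 involve k:
2·Area = [((-6)·k − (-3)·3) + ((-3)·(-6) − (-3)·k)] + 54
       = -3·k + 81 = 87
⇒ k = -2.

-2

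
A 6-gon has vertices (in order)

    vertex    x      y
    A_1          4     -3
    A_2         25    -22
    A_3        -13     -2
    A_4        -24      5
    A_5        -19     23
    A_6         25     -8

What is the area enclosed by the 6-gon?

692.5

Apply the shoelace (surveyor's) formula: 2A = Σ (x_i·y_{i+1} − x_{i+1}·y_i), indices taken mod 6.
A_1→A_2: (4)(-22) − (25)(-3) = -13
A_2→A_3: (25)(-2) − (-13)(-22) = -336
A_3→A_4: (-13)(5) − (-24)(-2) = -113
A_4→A_5: (-24)(23) − (-19)(5) = -457
A_5→A_6: (-19)(-8) − (25)(23) = -423
A_6→A_1: (25)(-3) − (4)(-8) = -43
Σ = -1385
Area = |Σ|/2 = 692.5.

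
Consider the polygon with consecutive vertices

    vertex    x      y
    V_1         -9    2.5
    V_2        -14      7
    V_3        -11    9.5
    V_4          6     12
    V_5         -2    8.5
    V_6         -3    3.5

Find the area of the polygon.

77.75

Σ = (-28) + (-56) + (-189) + (75) + (18.5) + (24) = -155.5
Area = |Σ|/2 = 77.75.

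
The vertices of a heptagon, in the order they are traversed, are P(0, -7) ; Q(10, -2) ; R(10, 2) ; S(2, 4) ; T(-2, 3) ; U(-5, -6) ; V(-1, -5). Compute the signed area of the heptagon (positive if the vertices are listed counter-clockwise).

P→Q: (0)(-2) − (10)(-7) = 70
Q→R: (10)(2) − (10)(-2) = 40
R→S: (10)(4) − (2)(2) = 36
S→T: (2)(3) − (-2)(4) = 14
T→U: (-2)(-6) − (-5)(3) = 27
U→V: (-5)(-5) − (-1)(-6) = 19
V→P: (-1)(-7) − (0)(-5) = 7
Σ = 213
Signed area = Σ/2 = 106.5 (positive ⇒ counter-clockwise traversal).

106.5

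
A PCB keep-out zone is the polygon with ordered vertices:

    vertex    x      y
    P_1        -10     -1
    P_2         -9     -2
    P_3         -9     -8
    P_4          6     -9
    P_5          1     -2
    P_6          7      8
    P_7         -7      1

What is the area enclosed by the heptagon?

Cross-terms: 11, 54, 129, -3, 22, 63, 17  ⇒  Σ = 293
Area = |Σ|/2 = 146.5.

146.5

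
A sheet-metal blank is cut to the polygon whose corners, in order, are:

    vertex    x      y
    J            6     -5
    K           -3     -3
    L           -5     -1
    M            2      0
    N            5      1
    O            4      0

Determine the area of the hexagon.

32.5

Apply the shoelace formula: 2A = Σ (x_i·y_{i+1} − x_{i+1}·y_i), indices taken mod 6.
Σ = (-33) + (-12) + (2) + (2) + (-4) + (-20) = -65
Area = |Σ|/2 = 32.5.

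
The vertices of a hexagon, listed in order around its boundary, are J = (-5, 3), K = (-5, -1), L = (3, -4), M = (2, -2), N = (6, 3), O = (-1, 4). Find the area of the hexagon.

53.5

Apply the shoelace (surveyor's) formula: 2A = Σ (x_i·y_{i+1} − x_{i+1}·y_i), indices taken mod 6.
Σ = (20) + (23) + (2) + (18) + (27) + (17) = 107
Area = |Σ|/2 = 53.5.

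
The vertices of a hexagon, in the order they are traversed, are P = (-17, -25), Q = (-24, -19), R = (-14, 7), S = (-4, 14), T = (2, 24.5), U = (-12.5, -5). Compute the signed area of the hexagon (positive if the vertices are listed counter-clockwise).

Apply the surveyor's formula: 2A = Σ (x_i·y_{i+1} − x_{i+1}·y_i), indices taken mod 6.
Σ = (-277) + (-434) + (-168) + (-126) + (296.25) + (227.5) = -481.25
Signed area = Σ/2 = -240.625 (negative ⇒ clockwise traversal).

-240.625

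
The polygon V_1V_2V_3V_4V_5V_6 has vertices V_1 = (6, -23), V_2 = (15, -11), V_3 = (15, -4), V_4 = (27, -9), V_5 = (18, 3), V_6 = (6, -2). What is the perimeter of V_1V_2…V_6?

84

|V_1V_2| = √((9)² + (12)²) = √225 = 15
|V_2V_3| = √((0)² + (7)²) = √49 = 7
|V_3V_4| = √((12)² + (-5)²) = √169 = 13
|V_4V_5| = √((-9)² + (12)²) = √225 = 15
|V_5V_6| = √((-12)² + (-5)²) = √169 = 13
|V_6V_1| = √((0)² + (-21)²) = √441 = 21
Perimeter = 15 + 7 + 13 + 15 + 13 + 21 = 84.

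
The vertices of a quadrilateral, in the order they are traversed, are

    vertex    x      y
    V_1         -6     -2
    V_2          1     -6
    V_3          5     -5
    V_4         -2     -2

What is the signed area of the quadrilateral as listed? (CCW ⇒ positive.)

Apply the shoelace formula: 2A = Σ (x_i·y_{i+1} − x_{i+1}·y_i), indices taken mod 4.
V_1→V_2: (-6)(-6) − (1)(-2) = 38
V_2→V_3: (1)(-5) − (5)(-6) = 25
V_3→V_4: (5)(-2) − (-2)(-5) = -20
V_4→V_1: (-2)(-2) − (-6)(-2) = -8
Σ = 35
Signed area = Σ/2 = 17.5 (positive ⇒ counter-clockwise traversal).

17.5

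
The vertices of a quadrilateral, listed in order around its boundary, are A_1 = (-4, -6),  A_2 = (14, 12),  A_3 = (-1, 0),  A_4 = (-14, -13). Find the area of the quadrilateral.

Apply Gauss's area formula: 2A = Σ (x_i·y_{i+1} − x_{i+1}·y_i), indices taken mod 4.
A_1→A_2: (-4)(12) − (14)(-6) = 36
A_2→A_3: (14)(0) − (-1)(12) = 12
A_3→A_4: (-1)(-13) − (-14)(0) = 13
A_4→A_1: (-14)(-6) − (-4)(-13) = 32
Σ = 93
Area = |Σ|/2 = 46.5.

46.5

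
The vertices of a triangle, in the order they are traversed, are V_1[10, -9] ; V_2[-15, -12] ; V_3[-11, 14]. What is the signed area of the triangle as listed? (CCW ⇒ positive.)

V_1→V_2: (10)(-12) − (-15)(-9) = -255
V_2→V_3: (-15)(14) − (-11)(-12) = -342
V_3→V_1: (-11)(-9) − (10)(14) = -41
Σ = -638
Signed area = Σ/2 = -319 (negative ⇒ clockwise traversal).

-319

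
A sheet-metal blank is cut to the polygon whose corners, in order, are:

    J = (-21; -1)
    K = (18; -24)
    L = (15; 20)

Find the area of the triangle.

823.5

J→K: (-21)(-24) − (18)(-1) = 522
K→L: (18)(20) − (15)(-24) = 720
L→J: (15)(-1) − (-21)(20) = 405
Σ = 1647
Area = |Σ|/2 = 823.5.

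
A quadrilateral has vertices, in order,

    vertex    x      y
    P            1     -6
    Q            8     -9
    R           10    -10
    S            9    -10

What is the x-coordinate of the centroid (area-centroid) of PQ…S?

Apply the shoelace formula. First the cross-terms c_i = x_i·y_{i+1} − x_{i+1}·y_i:
  39, 10, -10, -44  ⇒  2A = -5, A = -2.5.
Then Σ (x_i + x_{i+1})·c_i = -99, so x̄ = -99 / (6·(-2.5)) = 6.6.

6.6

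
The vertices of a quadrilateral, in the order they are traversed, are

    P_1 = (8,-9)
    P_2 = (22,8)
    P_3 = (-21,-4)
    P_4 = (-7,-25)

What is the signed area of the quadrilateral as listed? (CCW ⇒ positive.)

Cross-terms: 262, 80, 497, 263  ⇒  Σ = 1102
Signed area = Σ/2 = 551 (positive ⇒ counter-clockwise traversal).

551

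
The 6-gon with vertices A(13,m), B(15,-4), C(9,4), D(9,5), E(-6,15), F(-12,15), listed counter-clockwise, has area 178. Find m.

-9

Write out the shoelace sum; only the two edges meeting at A involve m:
2·Area = [((-12)·m − 13·15) + (13·(-4) − 15·m)] + 360
       = -27·m + 113 = 356
⇒ m = -9.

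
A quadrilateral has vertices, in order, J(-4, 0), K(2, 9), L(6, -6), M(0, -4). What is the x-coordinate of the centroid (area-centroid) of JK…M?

268/213

Apply the shoelace formula. First the cross-terms c_i = x_i·y_{i+1} − x_{i+1}·y_i:
  -36, -66, -24, -16  ⇒  2A = -142, A = -71.
Then Σ (x_i + x_{i+1})·c_i = -536, so x̄ = -536 / (6·(-71)) = 268/213.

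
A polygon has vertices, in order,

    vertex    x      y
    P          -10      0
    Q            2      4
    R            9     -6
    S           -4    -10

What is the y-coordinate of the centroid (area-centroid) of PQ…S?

Apply the shoelace (surveyor's) formula. First the cross-terms c_i = x_i·y_{i+1} − x_{i+1}·y_i:
  -40, -48, -114, -100  ⇒  2A = -302, A = -151.
Then Σ (y_i + y_{i+1})·c_i = 2760, so ȳ = 2760 / (6·(-151)) = -460/151.

-460/151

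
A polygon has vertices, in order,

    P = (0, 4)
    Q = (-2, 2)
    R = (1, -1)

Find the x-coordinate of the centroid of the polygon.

-1/3

Apply the surveyor's formula. First the cross-terms c_i = x_i·y_{i+1} − x_{i+1}·y_i:
  8, 0, 4  ⇒  2A = 12, A = 6.
Then Σ (x_i + x_{i+1})·c_i = -12, so x̄ = -12 / (6·6) = -1/3.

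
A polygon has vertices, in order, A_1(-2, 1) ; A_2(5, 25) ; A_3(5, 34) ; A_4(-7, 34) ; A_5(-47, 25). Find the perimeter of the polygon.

|A_1A_2| = √((7)² + (24)²) = √625 = 25
|A_2A_3| = √((0)² + (9)²) = √81 = 9
|A_3A_4| = √((-12)² + (0)²) = √144 = 12
|A_4A_5| = √((-40)² + (-9)²) = √1681 = 41
|A_5A_1| = √((45)² + (-24)²) = √2601 = 51
Perimeter = 25 + 9 + 12 + 41 + 51 = 138.

138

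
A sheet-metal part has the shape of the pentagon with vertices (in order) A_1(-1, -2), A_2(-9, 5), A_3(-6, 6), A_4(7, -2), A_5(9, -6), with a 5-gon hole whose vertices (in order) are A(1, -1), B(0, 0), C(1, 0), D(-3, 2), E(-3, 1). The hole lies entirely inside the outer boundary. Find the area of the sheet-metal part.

59

Outer boundary:
Apply Gauss's area formula: 2A = Σ (x_i·y_{i+1} − x_{i+1}·y_i), indices taken mod 5.
Σ = (-23) + (-24) + (-30) + (-24) + (-24) = -125
Area = |Σ|/2 = 62.5.
Hole:
Apply the shoelace formula: 2A = Σ (x_i·y_{i+1} − x_{i+1}·y_i), indices taken mod 5.
Σ = (0) + (0) + (2) + (3) + (2) = 7
Area = |Σ|/2 = 3.5.
Net area = 62.5 − 3.5 = 59.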